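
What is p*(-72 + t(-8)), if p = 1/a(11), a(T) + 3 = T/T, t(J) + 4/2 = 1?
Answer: 73/2 ≈ 36.500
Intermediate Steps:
t(J) = -1 (t(J) = -2 + 1 = -1)
a(T) = -2 (a(T) = -3 + T/T = -3 + 1 = -2)
p = -½ (p = 1/(-2) = -½ ≈ -0.50000)
p*(-72 + t(-8)) = -(-72 - 1)/2 = -½*(-73) = 73/2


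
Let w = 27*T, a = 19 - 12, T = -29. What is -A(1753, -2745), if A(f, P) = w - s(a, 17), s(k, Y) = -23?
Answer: 760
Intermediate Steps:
a = 7
w = -783 (w = 27*(-29) = -783)
A(f, P) = -760 (A(f, P) = -783 - 1*(-23) = -783 + 23 = -760)
-A(1753, -2745) = -1*(-760) = 760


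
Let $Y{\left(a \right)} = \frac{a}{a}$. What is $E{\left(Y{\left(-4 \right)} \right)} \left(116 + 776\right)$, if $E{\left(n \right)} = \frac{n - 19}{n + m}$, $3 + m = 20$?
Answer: $-892$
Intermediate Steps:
$m = 17$ ($m = -3 + 20 = 17$)
$Y{\left(a \right)} = 1$
$E{\left(n \right)} = \frac{-19 + n}{17 + n}$ ($E{\left(n \right)} = \frac{n - 19}{n + 17} = \frac{-19 + n}{17 + n}$)
$E{\left(Y{\left(-4 \right)} \right)} \left(116 + 776\right) = \frac{-19 + 1}{17 + 1} \left(116 + 776\right) = \frac{1}{18} \left(-18\right) 892 = \left(-1\right) 892 = -892$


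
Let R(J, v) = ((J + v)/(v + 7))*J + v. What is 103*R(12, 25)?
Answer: 32033/8 ≈ 4004.1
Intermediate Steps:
R(J, v) = v + J*(J + v)/(7 + v) (R(J, v) = ((J + v)/(7 + v))*J + v = J*(J + v)/(7 + v) + v = v + J*(J + v)/(7 + v))
103*R(12, 25) = 103*((12² + 25² + 7*25 + 12*25)/(7 + 25)) = 103*((144 + 625 + 175 + 300)/32) = 103*((1/32)*1244) = 103*(311/8) = 32033/8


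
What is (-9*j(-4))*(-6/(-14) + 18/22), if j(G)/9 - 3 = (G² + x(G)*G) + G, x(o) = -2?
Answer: -178848/77 ≈ -2322.7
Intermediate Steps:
j(G) = 27 - 9*G + 9*G² (j(G) = 27 + 9*((G² - 2*G) + G) = 27 + 9*(G² - G) = 27 + (-9*G + 9*G²) = 27 - 9*G + 9*G²)
(-9*j(-4))*(-6/(-14) + 18/22) = (-9*(27 - 9*(-4) + 9*(-4)²))*(-6/(-14) + 18/22) = (-9*(27 + 36 + 9*16))*(-6*(-1/14) + 18*(1/22)) = (-9*(27 + 36 + 144))*(3/7 + 9/11) = -9*207*(96/77) = -1863*96/77 = -178848/77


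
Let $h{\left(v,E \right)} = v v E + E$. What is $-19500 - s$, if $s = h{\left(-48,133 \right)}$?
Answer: $-326065$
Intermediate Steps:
$h{\left(v,E \right)} = E + E v^{2}$ ($h{\left(v,E \right)} = v^{2} E + E = E v^{2} + E = E + E v^{2}$)
$s = 306565$ ($s = 133 \left(1 + \left(-48\right)^{2}\right) = 133 \left(1 + 2304\right) = 133 \cdot 2305 = 306565$)
$-19500 - s = -19500 - 306565 = -326065$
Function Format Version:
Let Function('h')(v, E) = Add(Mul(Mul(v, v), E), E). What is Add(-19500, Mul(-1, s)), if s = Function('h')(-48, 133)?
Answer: -326065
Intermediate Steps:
Function('h')(v, E) = Add(E, Mul(E, Pow(v, 2))) (Function('h')(v, E) = Add(Mul(Pow(v, 2), E), E) = Add(Mul(E, Pow(v, 2)), E) = Add(E, Mul(E, Pow(v, 2))))
s = 306565 (s = Mul(133, Add(1, Pow(-48, 2))) = Mul(133, Add(1, 2304)) = Mul(133, 2305) = 306565)
Add(-19500, Mul(-1, s)) = Add(-19500, Mul(-1, 306565)) = Add(-19500, -306565) = -326065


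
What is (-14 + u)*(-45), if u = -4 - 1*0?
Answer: 810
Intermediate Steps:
u = -4 (u = -4 + 0 = -4)
(-14 + u)*(-45) = (-14 - 4)*(-45) = -18*(-45) = 810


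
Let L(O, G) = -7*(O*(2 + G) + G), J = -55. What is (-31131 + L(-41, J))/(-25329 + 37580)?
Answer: -45957/12251 ≈ -3.7513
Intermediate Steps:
L(O, G) = -7*G - 7*O*(2 + G) (L(O, G) = -7*(G + O*(2 + G)) = -7*G - 7*O*(2 + G))
(-31131 + L(-41, J))/(-25329 + 37580) = (-31131 + (-14*(-41) - 7*(-55) - 7*(-55)*(-41)))/(-25329 + 37580) = (-31131 + (574 + 385 - 15785))/12251 = (-31131 - 14826)*(1/12251) = -45957*1/12251 = -45957/12251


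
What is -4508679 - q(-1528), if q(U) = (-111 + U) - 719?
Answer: -4506321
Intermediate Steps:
q(U) = -830 + U
-4508679 - q(-1528) = -4508679 - (-830 - 1528) = -4508679 - 1*(-2358) = -4508679 + 2358 = -4506321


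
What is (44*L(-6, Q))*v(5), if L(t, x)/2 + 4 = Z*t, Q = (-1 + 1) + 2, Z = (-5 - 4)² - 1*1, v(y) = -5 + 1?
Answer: 170368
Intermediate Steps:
v(y) = -4
Z = 80 (Z = (-9)² - 1 = 81 - 1 = 80)
Q = 2 (Q = 0 + 2 = 2)
L(t, x) = -8 + 160*t (L(t, x) = -8 + 2*(80*t) = -8 + 160*t)
(44*L(-6, Q))*v(5) = (44*(-8 + 160*(-6)))*(-4) = (44*(-8 - 960))*(-4) = (44*(-968))*(-4) = -42592*(-4) = 170368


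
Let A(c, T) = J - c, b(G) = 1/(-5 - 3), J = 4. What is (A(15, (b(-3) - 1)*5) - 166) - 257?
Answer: -434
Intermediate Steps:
b(G) = -1/8 (b(G) = 1/(-8) = -1/8)
A(c, T) = 4 - c
(A(15, (b(-3) - 1)*5) - 166) - 257 = ((4 - 1*15) - 166) - 257 = ((4 - 15) - 166) - 257 = (-11 - 166) - 257 = -177 - 257 = -434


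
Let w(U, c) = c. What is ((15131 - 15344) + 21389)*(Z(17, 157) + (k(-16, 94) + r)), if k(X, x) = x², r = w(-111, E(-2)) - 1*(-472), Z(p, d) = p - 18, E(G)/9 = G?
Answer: 196703864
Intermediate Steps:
E(G) = 9*G
Z(p, d) = -18 + p
r = 454 (r = 9*(-2) - 1*(-472) = -18 + 472 = 454)
((15131 - 15344) + 21389)*(Z(17, 157) + (k(-16, 94) + r)) = ((15131 - 15344) + 21389)*((-18 + 17) + (94² + 454)) = (-213 + 21389)*(-1 + (8836 + 454)) = 21176*(-1 + 9290) = 21176*9289 = 196703864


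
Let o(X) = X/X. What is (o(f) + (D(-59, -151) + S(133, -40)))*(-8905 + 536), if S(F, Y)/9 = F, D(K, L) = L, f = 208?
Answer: -8762343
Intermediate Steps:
S(F, Y) = 9*F
o(X) = 1
(o(f) + (D(-59, -151) + S(133, -40)))*(-8905 + 536) = (1 + (-151 + 9*133))*(-8905 + 536) = (1 + (-151 + 1197))*(-8369) = (1 + 1046)*(-8369) = 1047*(-8369) = -8762343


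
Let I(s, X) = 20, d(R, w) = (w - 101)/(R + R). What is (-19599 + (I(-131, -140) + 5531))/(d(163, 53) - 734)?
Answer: 1144912/59833 ≈ 19.135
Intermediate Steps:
d(R, w) = (-101 + w)/(2*R) (d(R, w) = (-101 + w)/((2*R)) = (-101 + w)*(1/(2*R)) = (-101 + w)/(2*R))
(-19599 + (I(-131, -140) + 5531))/(d(163, 53) - 734) = (-19599 + (20 + 5531))/((½)*(-101 + 53)/163 - 734) = (-19599 + 5551)/((½)*(1/163)*(-48) - 734) = -14048/(-24/163 - 734) = -14048/(-119666/163) = -14048*(-163/119666) = 1144912/59833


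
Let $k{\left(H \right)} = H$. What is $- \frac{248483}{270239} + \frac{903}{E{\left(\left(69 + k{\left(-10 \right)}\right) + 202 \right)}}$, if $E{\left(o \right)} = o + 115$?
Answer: $\frac{150596209}{101609864} \approx 1.4821$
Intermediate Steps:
$E{\left(o \right)} = 115 + o$
$- \frac{248483}{270239} + \frac{903}{E{\left(\left(69 + k{\left(-10 \right)}\right) + 202 \right)}} = - \frac{248483}{270239} + \frac{903}{115 + \left(\left(69 - 10\right) + 202\right)} = \left(-248483\right) \frac{1}{270239} + \frac{903}{115 + \left(59 + 202\right)} = - \frac{248483}{270239} + \frac{903}{115 + 261} = - \frac{248483}{270239} + \frac{903}{376} = \frac{150596209}{101609864}$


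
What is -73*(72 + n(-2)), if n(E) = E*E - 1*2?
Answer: -5402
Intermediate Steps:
n(E) = -2 + E**2 (n(E) = E**2 - 2 = -2 + E**2)
-73*(72 + n(-2)) = -73*(72 + (-2 + (-2)**2)) = -73*(72 + (-2 + 4)) = -73*(72 + 2) = -73*74 = -5402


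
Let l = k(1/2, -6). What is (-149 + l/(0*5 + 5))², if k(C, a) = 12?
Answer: 537289/25 ≈ 21492.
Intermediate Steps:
l = 12
(-149 + l/(0*5 + 5))² = (-149 + 12/(0*5 + 5))² = (-149 + 12/(0 + 5))² = (-149 + 12/5)² = (-733/5)² = 537289/25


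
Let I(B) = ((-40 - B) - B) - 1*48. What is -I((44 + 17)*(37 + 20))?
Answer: 7042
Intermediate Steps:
I(B) = -88 - 2*B (I(B) = (-40 - 2*B) - 48 = -88 - 2*B)
-I((44 + 17)*(37 + 20)) = -(-88 - 2*(44 + 17)*(37 + 20)) = -(-88 - 122*57) = -(-88 - 2*3477) = -(-88 - 6954) = -1*(-7042) = 7042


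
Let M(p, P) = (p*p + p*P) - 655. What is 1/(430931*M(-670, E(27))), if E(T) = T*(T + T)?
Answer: -1/227796590565 ≈ -4.3899e-12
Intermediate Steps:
E(T) = 2*T² (E(T) = T*(2*T) = 2*T²)
M(p, P) = -655 + p² + P*p (M(p, P) = (p² + P*p) - 655 = -655 + p² + P*p)
1/(430931*M(-670, E(27))) = 1/(430931*(-655 + (-670)² + (2*27²)*(-670))) = 1/(430931*(-655 + 448900 + (2*729)*(-670))) = 1/(430931*(-655 + 448900 + 1458*(-670))) = 1/(430931*(-655 + 448900 - 976860)) = (1/430931)/(-528615) = (1/430931)*(-1/528615) = -1/227796590565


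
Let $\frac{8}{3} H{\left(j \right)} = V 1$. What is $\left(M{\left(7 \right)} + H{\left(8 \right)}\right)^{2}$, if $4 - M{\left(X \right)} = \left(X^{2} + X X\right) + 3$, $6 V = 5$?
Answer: $\frac{2393209}{256} \approx 9348.5$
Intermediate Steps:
$V = \frac{5}{6}$ ($V = \frac{1}{6} \cdot 5 = \frac{5}{6} \approx 0.83333$)
$H{\left(j \right)} = \frac{5}{16}$ ($H{\left(j \right)} = \frac{3 \cdot \frac{5}{6} \cdot 1}{8} = \frac{3}{8} \cdot \frac{5}{6} = \frac{5}{16}$)
$M{\left(X \right)} = 1 - 2 X^{2}$ ($M{\left(X \right)} = 4 - \left(\left(X^{2} + X X\right) + 3\right) = 4 - \left(\left(X^{2} + X^{2}\right) + 3\right) = 4 - \left(2 X^{2} + 3\right) = 4 - \left(3 + 2 X^{2}\right) = 1 - 2 X^{2}$)
$\left(M{\left(7 \right)} + H{\left(8 \right)}\right)^{2} = \left(\left(1 - 2 \cdot 7^{2}\right) + \frac{5}{16}\right)^{2} = \left(\left(1 - 98\right) + \frac{5}{16}\right)^{2} = \left(-97 + \frac{5}{16}\right)^{2} = \left(- \frac{1547}{16}\right)^{2} = \frac{2393209}{256}$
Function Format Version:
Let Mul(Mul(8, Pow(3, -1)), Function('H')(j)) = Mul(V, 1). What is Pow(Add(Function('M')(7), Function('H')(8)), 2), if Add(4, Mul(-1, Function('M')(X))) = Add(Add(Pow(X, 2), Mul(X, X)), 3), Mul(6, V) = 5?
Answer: Rational(2393209, 256) ≈ 9348.5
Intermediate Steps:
V = Rational(5, 6) (V = Mul(Rational(1, 6), 5) = Rational(5, 6) ≈ 0.83333)
Function('H')(j) = Rational(5, 16) (Function('H')(j) = Mul(Rational(3, 8), Mul(Rational(5, 6), 1)) = Mul(Rational(3, 8), Rational(5, 6)) = Rational(5, 16))
Function('M')(X) = Add(1, Mul(-2, Pow(X, 2))) (Function('M')(X) = Add(4, Mul(-1, Add(Add(Pow(X, 2), Mul(X, X)), 3))) = Add(4, Mul(-1, Add(Add(Pow(X, 2), Pow(X, 2)), 3))) = Add(4, Mul(-1, Add(Mul(2, Pow(X, 2)), 3))) = Add(4, Mul(-1, Add(3, Mul(2, Pow(X, 2))))) = Add(4, Add(-3, Mul(-2, Pow(X, 2)))) = Add(1, Mul(-2, Pow(X, 2))))
Pow(Add(Function('M')(7), Function('H')(8)), 2) = Pow(Add(Add(1, Mul(-2, Pow(7, 2))), Rational(5, 16)), 2) = Pow(Add(Add(1, Mul(-2, 49)), Rational(5, 16)), 2) = Pow(Add(Add(1, -98), Rational(5, 16)), 2) = Pow(Add(-97, Rational(5, 16)), 2) = Pow(Rational(-1547, 16), 2) = Rational(2393209, 256)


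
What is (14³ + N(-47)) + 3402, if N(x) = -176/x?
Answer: 289038/47 ≈ 6149.7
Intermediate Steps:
(14³ + N(-47)) + 3402 = (14³ - 176/(-47)) + 3402 = (2744 - 176*(-1/47)) + 3402 = (2744 + 176/47) + 3402 = 129144/47 + 3402 = 289038/47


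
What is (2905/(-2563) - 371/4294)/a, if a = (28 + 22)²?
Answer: -13424943/27513805000 ≈ -0.00048793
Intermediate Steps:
a = 2500 (a = 50² = 2500)
(2905/(-2563) - 371/4294)/a = (2905/(-2563) - 371/4294)/2500 = (2905*(-1/2563) - 371*1/4294)*(1/2500) = (-2905/2563 - 371/4294)*(1/2500) = -13424943/11005522*1/2500 = -13424943/27513805000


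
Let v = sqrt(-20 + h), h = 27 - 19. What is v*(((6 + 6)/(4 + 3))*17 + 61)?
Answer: 1262*I*sqrt(3)/7 ≈ 312.26*I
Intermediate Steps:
h = 8
v = 2*I*sqrt(3) (v = sqrt(-20 + 8) = sqrt(-12) = 2*I*sqrt(3) ≈ 3.4641*I)
v*(((6 + 6)/(4 + 3))*17 + 61) = (2*I*sqrt(3))*(((6 + 6)/(4 + 3))*17 + 61) = (2*I*sqrt(3))*((12/7)*17 + 61) = (2*I*sqrt(3))*(204/7 + 61) = (2*I*sqrt(3))*(631/7) = 1262*I*sqrt(3)/7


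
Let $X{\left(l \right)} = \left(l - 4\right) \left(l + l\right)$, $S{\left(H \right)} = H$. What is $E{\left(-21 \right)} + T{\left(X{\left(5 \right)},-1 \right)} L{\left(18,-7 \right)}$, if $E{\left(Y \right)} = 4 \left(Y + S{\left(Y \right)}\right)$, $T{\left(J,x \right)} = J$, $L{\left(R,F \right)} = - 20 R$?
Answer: $-3768$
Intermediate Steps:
$X{\left(l \right)} = 2 l \left(-4 + l\right)$ ($X{\left(l \right)} = \left(-4 + l\right) 2 l = 2 l \left(-4 + l\right)$)
$E{\left(Y \right)} = 8 Y$ ($E{\left(Y \right)} = 4 \left(Y + Y\right) = 4 \cdot 2 Y = 8 Y$)
$E{\left(-21 \right)} + T{\left(X{\left(5 \right)},-1 \right)} L{\left(18,-7 \right)} = 8 \left(-21\right) + 2 \cdot 5 \left(-4 + 5\right) \left(\left(-20\right) 18\right) = -168 + 2 \cdot 5 \cdot 1 \left(-360\right) = -168 + 10 \left(-360\right) = -168 - 3600 = -3768$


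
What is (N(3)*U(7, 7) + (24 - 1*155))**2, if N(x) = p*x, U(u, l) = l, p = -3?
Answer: 37636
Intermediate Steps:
N(x) = -3*x
(N(3)*U(7, 7) + (24 - 1*155))**2 = (-3*3*7 + (24 - 1*155))**2 = (-9*7 + (24 - 155))**2 = (-63 - 131)**2 = (-194)**2 = 37636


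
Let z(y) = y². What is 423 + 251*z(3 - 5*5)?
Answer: 121907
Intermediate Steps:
423 + 251*z(3 - 5*5) = 423 + 251*(3 - 5*5)² = 423 + 251*(3 - 25)² = 423 + 251*(-22)² = 423 + 251*484 = 423 + 121484 = 121907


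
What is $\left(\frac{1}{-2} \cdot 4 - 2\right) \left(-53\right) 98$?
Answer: $20776$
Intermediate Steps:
$\left(\frac{1}{-2} \cdot 4 - 2\right) \left(-53\right) 98 = \left(\left(- \frac{1}{2}\right) 4 - 2\right) \left(-53\right) 98 = \left(-2 - 2\right) \left(-53\right) 98 = \left(-4\right) \left(-53\right) 98 = 212 \cdot 98 = 20776$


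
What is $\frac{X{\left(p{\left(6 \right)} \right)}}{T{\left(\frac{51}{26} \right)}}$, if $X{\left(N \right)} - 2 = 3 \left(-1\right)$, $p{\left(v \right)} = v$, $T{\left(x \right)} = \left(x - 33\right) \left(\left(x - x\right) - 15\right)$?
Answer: $- \frac{26}{12105} \approx -0.0021479$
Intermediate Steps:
$T{\left(x \right)} = 495 - 15 x$ ($T{\left(x \right)} = \left(-33 + x\right) \left(0 - 15\right) = \left(-33 + x\right) \left(-15\right) = 495 - 15 x$)
$X{\left(N \right)} = -1$ ($X{\left(N \right)} = 2 + 3 \left(-1\right) = 2 - 3 = -1$)
$\frac{X{\left(p{\left(6 \right)} \right)}}{T{\left(\frac{51}{26} \right)}} = - \frac{1}{495 - 15 \cdot \frac{51}{26}} = - \frac{1}{495 - 15 \cdot 51 \cdot \frac{1}{26}} = - \frac{1}{495 - \frac{765}{26}} = - \frac{1}{\frac{12105}{26}} = \left(-1\right) \frac{26}{12105} = - \frac{26}{12105}$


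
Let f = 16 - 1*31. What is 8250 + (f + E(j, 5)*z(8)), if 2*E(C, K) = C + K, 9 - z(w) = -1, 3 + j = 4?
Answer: 8265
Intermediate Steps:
j = 1 (j = -3 + 4 = 1)
z(w) = 10 (z(w) = 9 - 1*(-1) = 9 + 1 = 10)
f = -15 (f = 16 - 31 = -15)
E(C, K) = C/2 + K/2 (E(C, K) = (C + K)/2 = C/2 + K/2)
8250 + (f + E(j, 5)*z(8)) = 8250 + (-15 + ((½)*1 + (½)*5)*10) = 8250 + (-15 + (½ + 5/2)*10) = 8250 + (-15 + 3*10) = 8250 + (-15 + 30) = 8250 + 15 = 8265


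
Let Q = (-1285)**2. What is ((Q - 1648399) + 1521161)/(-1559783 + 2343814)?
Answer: 1523987/784031 ≈ 1.9438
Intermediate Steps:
Q = 1651225
((Q - 1648399) + 1521161)/(-1559783 + 2343814) = ((1651225 - 1648399) + 1521161)/(-1559783 + 2343814) = (2826 + 1521161)/784031 = 1523987*(1/784031) = 1523987/784031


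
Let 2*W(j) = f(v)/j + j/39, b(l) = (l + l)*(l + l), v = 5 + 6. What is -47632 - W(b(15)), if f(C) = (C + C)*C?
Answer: -557430973/11700 ≈ -47644.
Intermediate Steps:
v = 11
b(l) = 4*l**2 (b(l) = (2*l)*(2*l) = 4*l**2)
f(C) = 2*C**2 (f(C) = (2*C)*C = 2*C**2)
W(j) = 121/j + j/78 (W(j) = ((2*11**2)/j + j/39)/2 = ((2*121)/j + j*(1/39))/2 = (242/j + j/39)/2 = 121/j + j/78)
-47632 - W(b(15)) = -47632 - (121/((4*15**2)) + (4*15**2)/78) = -47632 - (121/((4*225)) + (4*225)/78) = -47632 - (121/900 + (1/78)*900) = -47632 - (121*(1/900) + 150/13) = -47632 - (121/900 + 150/13) = -47632 - 1*136573/11700 = -47632 - 136573/11700 = -557430973/11700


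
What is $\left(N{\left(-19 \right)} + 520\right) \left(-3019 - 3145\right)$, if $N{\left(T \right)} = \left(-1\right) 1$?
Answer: $-3199116$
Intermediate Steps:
$N{\left(T \right)} = -1$
$\left(N{\left(-19 \right)} + 520\right) \left(-3019 - 3145\right) = \left(-1 + 520\right) \left(-3019 - 3145\right) = 519 \left(-6164\right) = -3199116$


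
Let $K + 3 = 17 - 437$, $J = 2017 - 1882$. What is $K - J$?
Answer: $-558$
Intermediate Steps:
$J = 135$ ($J = 2017 - 1882 = 135$)
$K = -423$ ($K = -3 + \left(17 - 437\right) = -3 - 420 = -423$)
$K - J = -423 - 135 = -558$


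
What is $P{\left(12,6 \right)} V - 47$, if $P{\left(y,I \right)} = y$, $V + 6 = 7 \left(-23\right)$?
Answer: $-2051$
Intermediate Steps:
$V = -167$ ($V = -6 + 7 \left(-23\right) = -6 - 161 = -167$)
$P{\left(12,6 \right)} V - 47 = 12 \left(-167\right) - 47 = -2004 - 47 = -2051$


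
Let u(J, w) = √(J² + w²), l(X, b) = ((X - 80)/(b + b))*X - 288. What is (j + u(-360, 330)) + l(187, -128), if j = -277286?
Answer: -71078953/256 + 30*√265 ≈ -2.7716e+5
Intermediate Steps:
l(X, b) = -288 + X*(-80 + X)/(2*b) (l(X, b) = ((-80 + X)/((2*b)))*X - 288 = ((-80 + X)*(1/(2*b)))*X - 288 = ((-80 + X)/(2*b))*X - 288 = X*(-80 + X)/(2*b) - 288 = -288 + X*(-80 + X)/(2*b))
(j + u(-360, 330)) + l(187, -128) = (-277286 + √((-360)² + 330²)) + (½)*(187² - 576*(-128) - 80*187)/(-128) = (-277286 + √(129600 + 108900)) + (½)*(-1/128)*(34969 + 73728 - 14960) = (-277286 + √238500) + (½)*(-1/128)*93737 = (-277286 + 30*√265) - 93737/256 = -71078953/256 + 30*√265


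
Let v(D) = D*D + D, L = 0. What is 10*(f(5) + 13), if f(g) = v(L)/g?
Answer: 130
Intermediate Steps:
v(D) = D + D**2 (v(D) = D**2 + D = D + D**2)
f(g) = 0 (f(g) = (0*(1 + 0))/g = (0*1)/g = 0/g = 0)
10*(f(5) + 13) = 10*(0 + 13) = 10*13 = 130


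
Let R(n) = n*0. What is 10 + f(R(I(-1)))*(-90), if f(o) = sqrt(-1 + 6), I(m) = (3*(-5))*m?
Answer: 10 - 90*sqrt(5) ≈ -191.25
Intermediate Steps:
I(m) = -15*m
R(n) = 0
f(o) = sqrt(5)
10 + f(R(I(-1)))*(-90) = 10 + sqrt(5)*(-90) = 10 - 90*sqrt(5)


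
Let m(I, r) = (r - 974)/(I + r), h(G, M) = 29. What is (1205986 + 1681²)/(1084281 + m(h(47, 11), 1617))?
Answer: 6636255562/1784727169 ≈ 3.7184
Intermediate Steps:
m(I, r) = (-974 + r)/(I + r)
(1205986 + 1681²)/(1084281 + m(h(47, 11), 1617)) = (1205986 + 1681²)/(1084281 + (-974 + 1617)/(29 + 1617)) = (1205986 + 2825761)/(1084281 + 643/1646) = 4031747/(1084281 + (1/1646)*643) = 4031747/(1084281 + 643/1646) = 4031747/(1784727169/1646) = 4031747*(1646/1784727169) = 6636255562/1784727169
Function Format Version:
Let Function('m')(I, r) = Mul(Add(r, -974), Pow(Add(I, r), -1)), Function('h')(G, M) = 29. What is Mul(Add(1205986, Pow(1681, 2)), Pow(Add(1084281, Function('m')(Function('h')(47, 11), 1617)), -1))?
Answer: Rational(6636255562, 1784727169) ≈ 3.7184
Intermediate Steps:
Function('m')(I, r) = Mul(Pow(Add(I, r), -1), Add(-974, r)) (Function('m')(I, r) = Mul(Add(-974, r), Pow(Add(I, r), -1)) = Mul(Pow(Add(I, r), -1), Add(-974, r)))
Mul(Add(1205986, Pow(1681, 2)), Pow(Add(1084281, Function('m')(Function('h')(47, 11), 1617)), -1)) = Mul(Add(1205986, Pow(1681, 2)), Pow(Add(1084281, Mul(Pow(Add(29, 1617), -1), Add(-974, 1617))), -1)) = Mul(Add(1205986, 2825761), Pow(Add(1084281, Mul(Pow(1646, -1), 643)), -1)) = Mul(4031747, Pow(Add(1084281, Mul(Rational(1, 1646), 643)), -1)) = Mul(4031747, Pow(Add(1084281, Rational(643, 1646)), -1)) = Mul(4031747, Pow(Rational(1784727169, 1646), -1)) = Mul(4031747, Rational(1646, 1784727169)) = Rational(6636255562, 1784727169)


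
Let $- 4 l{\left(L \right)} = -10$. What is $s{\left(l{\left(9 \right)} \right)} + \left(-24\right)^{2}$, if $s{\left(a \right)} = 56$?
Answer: $632$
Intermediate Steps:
$l{\left(L \right)} = \frac{5}{2}$ ($l{\left(L \right)} = \left(- \frac{1}{4}\right) \left(-10\right) = \frac{5}{2}$)
$s{\left(l{\left(9 \right)} \right)} + \left(-24\right)^{2} = 56 + \left(-24\right)^{2} = 56 + 576 = 632$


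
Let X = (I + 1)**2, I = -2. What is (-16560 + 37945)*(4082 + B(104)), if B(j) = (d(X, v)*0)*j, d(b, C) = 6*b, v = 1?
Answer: 87293570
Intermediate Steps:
X = 1 (X = (-2 + 1)**2 = (-1)**2 = 1)
B(j) = 0 (B(j) = ((6*1)*0)*j = (6*0)*j = 0*j = 0)
(-16560 + 37945)*(4082 + B(104)) = (-16560 + 37945)*(4082 + 0) = 21385*4082 = 87293570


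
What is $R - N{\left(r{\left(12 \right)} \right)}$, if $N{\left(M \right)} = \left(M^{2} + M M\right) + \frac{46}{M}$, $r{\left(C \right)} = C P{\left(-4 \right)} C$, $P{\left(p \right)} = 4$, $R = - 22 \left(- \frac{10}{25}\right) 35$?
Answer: $- \frac{191014295}{288} \approx -6.6324 \cdot 10^{5}$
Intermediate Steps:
$R = 308$ ($R = - 22 \left(\left(-10\right) \frac{1}{25}\right) 35 = \left(-22\right) \left(- \frac{2}{5}\right) 35 = \frac{44}{5} \cdot 35 = 308$)
$r{\left(C \right)} = 4 C^{2}$ ($r{\left(C \right)} = C 4 C = 4 C C = 4 C^{2}$)
$N{\left(M \right)} = 2 M^{2} + \frac{46}{M}$ ($N{\left(M \right)} = \left(M^{2} + M^{2}\right) + \frac{46}{M} = 2 M^{2} + \frac{46}{M}$)
$R - N{\left(r{\left(12 \right)} \right)} = 308 - \frac{2 \left(23 + \left(4 \cdot 12^{2}\right)^{3}\right)}{4 \cdot 12^{2}} = 308 - \frac{2 \left(23 + \left(4 \cdot 144\right)^{3}\right)}{4 \cdot 144} = 308 - \frac{2 \left(23 + 576^{3}\right)}{576} = 308 - 2 \cdot \frac{1}{576} \left(23 + 191102976\right) = 308 - 2 \cdot \frac{1}{576} \cdot 191102999 = 308 - \frac{191102999}{288} = - \frac{191014295}{288}$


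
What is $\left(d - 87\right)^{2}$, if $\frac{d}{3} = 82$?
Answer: $25281$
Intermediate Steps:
$d = 246$ ($d = 3 \cdot 82 = 246$)
$\left(d - 87\right)^{2} = \left(246 - 87\right)^{2} = 159^{2} = 25281$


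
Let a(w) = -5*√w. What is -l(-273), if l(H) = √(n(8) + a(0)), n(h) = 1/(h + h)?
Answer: -¼ ≈ -0.25000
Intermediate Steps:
n(h) = 1/(2*h)
l(H) = ¼ (l(H) = √((½)/8 - 5*√0) = √((½)*(⅛) - 5*0) = √(1/16 + 0) = √(1/16) = ¼)
-l(-273) = -1*¼ = -¼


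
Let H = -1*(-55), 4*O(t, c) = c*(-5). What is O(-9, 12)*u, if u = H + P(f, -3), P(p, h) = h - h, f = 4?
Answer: -825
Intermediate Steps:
O(t, c) = -5*c/4 (O(t, c) = (c*(-5))/4 = (-5*c)/4 = -5*c/4)
H = 55
P(p, h) = 0
u = 55 (u = 55 + 0 = 55)
O(-9, 12)*u = -5/4*12*55 = -15*55 = -825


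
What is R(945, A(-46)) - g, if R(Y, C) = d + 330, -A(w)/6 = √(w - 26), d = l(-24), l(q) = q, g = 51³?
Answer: -132345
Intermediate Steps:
g = 132651
d = -24
A(w) = -6*√(-26 + w) (A(w) = -6*√(w - 26) = -6*√(-26 + w))
R(Y, C) = 306 (R(Y, C) = -24 + 330 = 306)
R(945, A(-46)) - g = 306 - 1*132651 = 306 - 132651 = -132345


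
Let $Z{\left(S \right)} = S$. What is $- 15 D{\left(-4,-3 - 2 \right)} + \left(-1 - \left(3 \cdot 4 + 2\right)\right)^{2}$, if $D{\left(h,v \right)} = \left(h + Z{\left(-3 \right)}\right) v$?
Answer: $-300$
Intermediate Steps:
$D{\left(h,v \right)} = v \left(-3 + h\right)$ ($D{\left(h,v \right)} = \left(h - 3\right) v = \left(-3 + h\right) v = v \left(-3 + h\right)$)
$- 15 D{\left(-4,-3 - 2 \right)} + \left(-1 - \left(3 \cdot 4 + 2\right)\right)^{2} = - 15 \left(-3 - 2\right) \left(-3 - 4\right) + \left(-1 - \left(3 \cdot 4 + 2\right)\right)^{2} = - 15 \left(-3 - 2\right) \left(-7\right) + \left(-1 - \left(12 + 2\right)\right)^{2} = - 15 \left(\left(-5\right) \left(-7\right)\right) + \left(-1 - 14\right)^{2} = \left(-15\right) 35 + \left(-1 - 14\right)^{2} = -525 + \left(-15\right)^{2} = -525 + 225 = -300$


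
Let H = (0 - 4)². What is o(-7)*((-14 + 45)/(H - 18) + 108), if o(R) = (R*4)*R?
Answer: 18130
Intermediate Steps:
o(R) = 4*R² (o(R) = (4*R)*R = 4*R²)
H = 16 (H = (-4)² = 16)
o(-7)*((-14 + 45)/(H - 18) + 108) = (4*(-7)²)*((-14 + 45)/(16 - 18) + 108) = (4*49)*(31/(-2) + 108) = 196*(31*(-½) + 108) = 196*(-31/2 + 108) = 196*(185/2) = 18130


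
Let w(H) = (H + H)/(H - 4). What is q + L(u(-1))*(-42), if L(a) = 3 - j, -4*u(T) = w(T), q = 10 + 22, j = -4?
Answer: -262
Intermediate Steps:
q = 32
w(H) = 2*H/(-4 + H) (w(H) = (2*H)/(-4 + H) = 2*H/(-4 + H))
u(T) = -T/(2*(-4 + T))
L(a) = 7 (L(a) = 3 - 1*(-4) = 3 + 4 = 7)
q + L(u(-1))*(-42) = 32 + 7*(-42) = 32 - 294 = -262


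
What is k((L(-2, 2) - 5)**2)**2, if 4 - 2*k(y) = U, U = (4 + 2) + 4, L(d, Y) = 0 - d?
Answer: 9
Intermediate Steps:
L(d, Y) = -d
U = 10 (U = 6 + 4 = 10)
k(y) = -3 (k(y) = 2 - 1/2*10 = 2 - 5 = -3)
k((L(-2, 2) - 5)**2)**2 = (-3)**2 = 9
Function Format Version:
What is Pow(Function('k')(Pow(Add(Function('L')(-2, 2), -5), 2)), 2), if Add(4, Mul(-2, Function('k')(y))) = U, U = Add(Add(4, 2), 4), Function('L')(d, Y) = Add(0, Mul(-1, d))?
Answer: 9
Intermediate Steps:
Function('L')(d, Y) = Mul(-1, d)
U = 10 (U = Add(6, 4) = 10)
Function('k')(y) = -3 (Function('k')(y) = Add(2, Mul(Rational(-1, 2), 10)) = Add(2, -5) = -3)
Pow(Function('k')(Pow(Add(Function('L')(-2, 2), -5), 2)), 2) = Pow(-3, 2) = 9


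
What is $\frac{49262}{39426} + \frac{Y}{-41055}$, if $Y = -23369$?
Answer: $\frac{490632934}{269772405} \approx 1.8187$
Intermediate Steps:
$\frac{49262}{39426} + \frac{Y}{-41055} = \frac{49262}{39426} - \frac{23369}{-41055} = 49262 \cdot \frac{1}{39426} - - \frac{23369}{41055} = \frac{24631}{19713} + \frac{23369}{41055} = \frac{490632934}{269772405}$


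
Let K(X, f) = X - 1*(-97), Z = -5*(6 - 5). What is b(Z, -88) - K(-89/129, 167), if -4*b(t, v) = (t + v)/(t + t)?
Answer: -508957/5160 ≈ -98.635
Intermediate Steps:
Z = -5 (Z = -5*1 = -5)
b(t, v) = -(t + v)/(8*t) (b(t, v) = -(t + v)/(4*(t + t)) = -(t + v)/(4*(2*t)) = -(t + v)*1/(2*t)/4 = -(t + v)/(8*t))
K(X, f) = 97 + X (K(X, f) = X + 97 = 97 + X)
b(Z, -88) - K(-89/129, 167) = (⅛)*(-1*(-5) - 1*(-88))/(-5) - (97 - 89/129) = (⅛)*(-⅕)*(5 + 88) - (97 - 89*1/129) = (⅛)*(-⅕)*93 - (97 - 89/129) = -93/40 - 1*12424/129 = -93/40 - 12424/129 = -508957/5160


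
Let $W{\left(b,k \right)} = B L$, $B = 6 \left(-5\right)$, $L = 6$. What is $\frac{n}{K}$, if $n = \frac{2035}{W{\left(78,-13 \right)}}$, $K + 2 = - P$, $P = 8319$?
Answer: $\frac{407}{299556} \approx 0.0013587$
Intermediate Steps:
$K = -8321$ ($K = -2 - 8319 = -8321$)
$B = -30$
$W{\left(b,k \right)} = -180$ ($W{\left(b,k \right)} = \left(-30\right) 6 = -180$)
$n = - \frac{407}{36}$ ($n = \frac{2035}{-180} = 2035 \left(- \frac{1}{180}\right) = - \frac{407}{36} \approx -11.306$)
$\frac{n}{K} = - \frac{407}{36 \left(-8321\right)} = \left(- \frac{407}{36}\right) \left(- \frac{1}{8321}\right) = \frac{407}{299556}$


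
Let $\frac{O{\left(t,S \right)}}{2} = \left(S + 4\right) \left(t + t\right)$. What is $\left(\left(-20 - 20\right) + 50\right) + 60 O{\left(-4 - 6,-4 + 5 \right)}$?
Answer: $-11990$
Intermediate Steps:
$O{\left(t,S \right)} = 4 t \left(4 + S\right)$ ($O{\left(t,S \right)} = 2 \left(S + 4\right) \left(t + t\right) = 2 \left(4 + S\right) 2 t = 2 \cdot 2 t \left(4 + S\right) = 4 t \left(4 + S\right)$)
$\left(\left(-20 - 20\right) + 50\right) + 60 O{\left(-4 - 6,-4 + 5 \right)} = \left(\left(-20 - 20\right) + 50\right) + 60 \cdot 4 \left(-4 - 6\right) \left(4 + \left(-4 + 5\right)\right) = \left(-40 + 50\right) + 60 \cdot 4 \left(-4 - 6\right) \left(4 + 1\right) = 10 + 60 \cdot 4 \left(-10\right) 5 = 10 + 60 \left(-200\right) = 10 - 12000 = -11990$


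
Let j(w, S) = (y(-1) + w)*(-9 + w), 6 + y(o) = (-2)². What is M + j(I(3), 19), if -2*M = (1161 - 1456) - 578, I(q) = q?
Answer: 861/2 ≈ 430.50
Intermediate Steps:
y(o) = -2 (y(o) = -6 + (-2)² = -6 + 4 = -2)
j(w, S) = (-9 + w)*(-2 + w) (j(w, S) = (-2 + w)*(-9 + w) = (-9 + w)*(-2 + w))
M = 873/2 (M = -((1161 - 1456) - 578)/2 = -(-295 - 578)/2 = -½*(-873) = 873/2 ≈ 436.50)
M + j(I(3), 19) = 873/2 + (18 + 3² - 11*3) = 873/2 + (18 + 9 - 33) = 873/2 - 6 = 861/2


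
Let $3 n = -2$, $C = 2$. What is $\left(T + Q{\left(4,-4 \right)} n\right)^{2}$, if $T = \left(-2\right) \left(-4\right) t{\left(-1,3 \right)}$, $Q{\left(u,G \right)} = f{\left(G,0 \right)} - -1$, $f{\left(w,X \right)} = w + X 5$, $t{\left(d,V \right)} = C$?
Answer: $324$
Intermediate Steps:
$n = - \frac{2}{3}$ ($n = \frac{1}{3} \left(-2\right) = - \frac{2}{3} \approx -0.66667$)
$t{\left(d,V \right)} = 2$
$f{\left(w,X \right)} = w + 5 X$
$Q{\left(u,G \right)} = 1 + G$ ($Q{\left(u,G \right)} = \left(G + 5 \cdot 0\right) - -1 = \left(G + 0\right) + 1 = G + 1 = 1 + G$)
$T = 16$ ($T = \left(-2\right) \left(-4\right) 2 = 8 \cdot 2 = 16$)
$\left(T + Q{\left(4,-4 \right)} n\right)^{2} = \left(16 + \left(1 - 4\right) \left(- \frac{2}{3}\right)\right)^{2} = \left(16 - -2\right)^{2} = \left(16 + 2\right)^{2} = 18^{2} = 324$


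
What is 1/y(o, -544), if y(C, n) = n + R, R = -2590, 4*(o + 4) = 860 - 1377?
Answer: -1/3134 ≈ -0.00031908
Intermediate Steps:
o = -533/4 (o = -4 + (860 - 1377)/4 = -4 + (¼)*(-517) = -4 - 517/4 = -533/4 ≈ -133.25)
y(C, n) = -2590 + n (y(C, n) = n - 2590 = -2590 + n)
1/y(o, -544) = 1/(-2590 - 544) = 1/(-3134) = -1/3134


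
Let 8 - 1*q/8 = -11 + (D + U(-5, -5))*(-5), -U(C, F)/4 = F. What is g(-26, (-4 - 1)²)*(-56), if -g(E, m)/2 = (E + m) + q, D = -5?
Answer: 84112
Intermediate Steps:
U(C, F) = -4*F
q = 752 (q = 64 - 8*(-11 + (-5 - 4*(-5))*(-5)) = 64 - 8*(-11 + (-5 + 20)*(-5)) = 64 - 8*(-11 + 15*(-5)) = 64 - 8*(-11 - 75) = 64 - 8*(-86) = 64 + 688 = 752)
g(E, m) = -1504 - 2*E - 2*m (g(E, m) = -2*((E + m) + 752) = -2*(752 + E + m) = -1504 - 2*E - 2*m)
g(-26, (-4 - 1)²)*(-56) = (-1504 - 2*(-26) - 2*(-4 - 1)²)*(-56) = (-1504 + 52 - 2*(-5)²)*(-56) = (-1504 + 52 - 2*25)*(-56) = (-1504 + 52 - 50)*(-56) = -1502*(-56) = 84112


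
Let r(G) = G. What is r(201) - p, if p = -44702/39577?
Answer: 7999679/39577 ≈ 202.13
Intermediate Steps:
p = -44702/39577 (p = -44702*1/39577 = -44702/39577 ≈ -1.1295)
r(201) - p = 201 - 1*(-44702/39577) = 201 + 44702/39577 = 7999679/39577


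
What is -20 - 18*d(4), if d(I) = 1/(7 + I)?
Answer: -238/11 ≈ -21.636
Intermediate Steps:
-20 - 18*d(4) = -20 - 18/(7 + 4) = -20 - 18/11 = -238/11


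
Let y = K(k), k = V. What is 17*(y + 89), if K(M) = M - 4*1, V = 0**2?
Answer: 1445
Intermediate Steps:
V = 0
k = 0
K(M) = -4 + M (K(M) = M - 4 = -4 + M)
y = -4 (y = -4 + 0 = -4)
17*(y + 89) = 17*(-4 + 89) = 17*85 = 1445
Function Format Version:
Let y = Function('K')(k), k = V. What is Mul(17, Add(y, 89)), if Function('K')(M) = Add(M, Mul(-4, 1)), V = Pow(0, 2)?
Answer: 1445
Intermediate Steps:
V = 0
k = 0
Function('K')(M) = Add(-4, M) (Function('K')(M) = Add(M, -4) = Add(-4, M))
y = -4 (y = Add(-4, 0) = -4)
Mul(17, Add(y, 89)) = Mul(17, Add(-4, 89)) = Mul(17, 85) = 1445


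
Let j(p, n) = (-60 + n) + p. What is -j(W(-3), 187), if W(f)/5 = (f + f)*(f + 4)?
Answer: -97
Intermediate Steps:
W(f) = 10*f*(4 + f) (W(f) = 5*((f + f)*(f + 4)) = 5*((2*f)*(4 + f)) = 5*(2*f*(4 + f)) = 10*f*(4 + f))
j(p, n) = -60 + n + p
-j(W(-3), 187) = -(-60 + 187 + 10*(-3)*(4 - 3)) = -(-60 + 187 + 10*(-3)*1) = -(-60 + 187 - 30) = -1*97 = -97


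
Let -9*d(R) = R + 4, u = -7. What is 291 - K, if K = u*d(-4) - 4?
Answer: 295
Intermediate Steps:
d(R) = -4/9 - R/9 (d(R) = -(R + 4)/9 = -(4 + R)/9 = -4/9 - R/9)
K = -4 (K = -7*(-4/9 - ⅑*(-4)) - 4 = -7*(-4/9 + 4/9) - 4 = -7*0 - 4 = 0 - 4 = -4)
291 - K = 291 - 1*(-4) = 291 + 4 = 295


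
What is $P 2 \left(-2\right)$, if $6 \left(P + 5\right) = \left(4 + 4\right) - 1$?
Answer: $\frac{46}{3} \approx 15.333$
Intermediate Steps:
$P = - \frac{23}{6}$ ($P = -5 + \frac{\left(4 + 4\right) - 1}{6} = -5 + \frac{8 - 1}{6} = -5 + \frac{1}{6} \cdot 7 = -5 + \frac{7}{6} = - \frac{23}{6} \approx -3.8333$)
$P 2 \left(-2\right) = \left(- \frac{23}{6}\right) 2 \left(-2\right) = \left(- \frac{23}{3}\right) \left(-2\right) = \frac{46}{3}$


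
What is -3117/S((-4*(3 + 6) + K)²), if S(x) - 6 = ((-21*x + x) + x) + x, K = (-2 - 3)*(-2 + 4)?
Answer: 1039/12694 ≈ 0.081850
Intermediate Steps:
K = -10 (K = -5*2 = -10)
S(x) = 6 - 18*x (S(x) = 6 + (((-21*x + x) + x) + x) = 6 + ((-20*x + x) + x) = 6 + (-19*x + x) = 6 - 18*x)
-3117/S((-4*(3 + 6) + K)²) = -3117/(6 - 18*(-4*(3 + 6) - 10)²) = -3117/(6 - 18*(-4*9 - 10)²) = -3117/(6 - 18*(-36 - 10)²) = -3117/(6 - 18*(-46)²) = -3117/(6 - 18*2116) = -3117/(6 - 38088) = -3117/(-38082) = -3117*(-1/38082) = 1039/12694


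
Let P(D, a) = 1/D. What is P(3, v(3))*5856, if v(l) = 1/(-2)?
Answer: 1952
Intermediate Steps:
v(l) = -½
P(D, a) = 1/D
P(3, v(3))*5856 = 5856/3 = (⅓)*5856 = 1952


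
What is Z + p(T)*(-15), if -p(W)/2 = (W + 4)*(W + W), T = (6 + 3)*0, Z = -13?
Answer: -13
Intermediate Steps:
T = 0 (T = 9*0 = 0)
p(W) = -4*W*(4 + W) (p(W) = -2*(W + 4)*(W + W) = -2*(4 + W)*2*W = -4*W*(4 + W))
Z + p(T)*(-15) = -13 - 4*0*(4 + 0)*(-15) = -13 - 4*0*4*(-15) = -13 + 0*(-15) = -13 + 0 = -13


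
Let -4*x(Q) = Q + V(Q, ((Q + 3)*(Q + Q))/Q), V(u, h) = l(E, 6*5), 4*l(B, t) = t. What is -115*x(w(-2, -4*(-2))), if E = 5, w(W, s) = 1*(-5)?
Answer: 575/8 ≈ 71.875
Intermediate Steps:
w(W, s) = -5
l(B, t) = t/4
V(u, h) = 15/2 (V(u, h) = (6*5)/4 = (¼)*30 = 15/2)
x(Q) = -15/8 - Q/4 (x(Q) = -(Q + 15/2)/4 = -(15/2 + Q)/4 = -15/8 - Q/4)
-115*x(w(-2, -4*(-2))) = -115*(-15/8 - ¼*(-5)) = -115*(-15/8 + 5/4) = -115*(-5/8) = 575/8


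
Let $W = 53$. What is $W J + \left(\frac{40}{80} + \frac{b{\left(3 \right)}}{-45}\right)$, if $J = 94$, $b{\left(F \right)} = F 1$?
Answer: $\frac{149473}{30} \approx 4982.4$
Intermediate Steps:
$b{\left(F \right)} = F$
$W J + \left(\frac{40}{80} + \frac{b{\left(3 \right)}}{-45}\right) = 53 \cdot 94 + \left(\frac{40}{80} + \frac{3}{-45}\right) = 4982 + \left(40 \cdot \frac{1}{80} + 3 \left(- \frac{1}{45}\right)\right) = 4982 + \left(\frac{1}{2} - \frac{1}{15}\right) = 4982 + \frac{13}{30} = \frac{149473}{30}$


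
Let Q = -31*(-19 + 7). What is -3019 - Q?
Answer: -3391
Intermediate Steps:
Q = 372 (Q = -31*(-12) = 372)
-3019 - Q = -3019 - 1*372 = -3019 - 372 = -3391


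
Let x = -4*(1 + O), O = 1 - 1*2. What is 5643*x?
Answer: 0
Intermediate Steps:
O = -1 (O = 1 - 2 = -1)
x = 0 (x = -4*(1 - 1) = -4*0 = 0)
5643*x = 5643*0 = 0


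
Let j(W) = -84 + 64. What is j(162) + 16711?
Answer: 16691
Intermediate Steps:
j(W) = -20
j(162) + 16711 = -20 + 16711 = 16691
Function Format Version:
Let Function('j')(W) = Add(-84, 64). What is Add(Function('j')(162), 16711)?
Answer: 16691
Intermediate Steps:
Function('j')(W) = -20
Add(Function('j')(162), 16711) = Add(-20, 16711) = 16691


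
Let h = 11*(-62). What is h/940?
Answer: -341/470 ≈ -0.72553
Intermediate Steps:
h = -682
h/940 = -682/940 = -682*1/940 = -341/470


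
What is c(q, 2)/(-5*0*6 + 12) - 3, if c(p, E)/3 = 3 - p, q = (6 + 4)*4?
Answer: -49/4 ≈ -12.250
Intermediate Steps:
q = 40 (q = 10*4 = 40)
c(p, E) = 9 - 3*p (c(p, E) = 3*(3 - p) = 9 - 3*p)
c(q, 2)/(-5*0*6 + 12) - 3 = (9 - 3*40)/(-5*0*6 + 12) - 3 = (9 - 120)/(0*6 + 12) - 3 = -111/(0 + 12) - 3 = -111/12 - 3 = (1/12)*(-111) - 3 = -37/4 - 3 = -49/4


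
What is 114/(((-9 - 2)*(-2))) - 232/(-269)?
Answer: 17885/2959 ≈ 6.0443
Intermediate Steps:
114/(((-9 - 2)*(-2))) - 232/(-269) = 114/((-11*(-2))) - 232*(-1/269) = 114/22 + 232/269 = 114*(1/22) + 232/269 = 57/11 + 232/269 = 17885/2959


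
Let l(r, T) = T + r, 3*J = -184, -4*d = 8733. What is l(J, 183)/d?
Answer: -1460/26199 ≈ -0.055727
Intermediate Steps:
d = -8733/4 (d = -¼*8733 = -8733/4 ≈ -2183.3)
J = -184/3 (J = (⅓)*(-184) = -184/3 ≈ -61.333)
l(J, 183)/d = (183 - 184/3)/(-8733/4) = (365/3)*(-4/8733) = -1460/26199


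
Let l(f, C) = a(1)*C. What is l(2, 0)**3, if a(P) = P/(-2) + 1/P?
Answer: 0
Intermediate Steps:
a(P) = 1/P - P/2 (a(P) = P*(-1/2) + 1/P = -P/2 + 1/P = 1/P - P/2)
l(f, C) = C/2 (l(f, C) = (1/1 - 1/2*1)*C = (1 - 1/2)*C = C/2)
l(2, 0)**3 = ((1/2)*0)**3 = 0**3 = 0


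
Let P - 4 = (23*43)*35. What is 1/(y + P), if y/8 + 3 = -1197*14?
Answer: -1/99469 ≈ -1.0053e-5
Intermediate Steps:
y = -134088 (y = -24 + 8*(-1197*14) = -24 + 8*(-16758) = -24 - 134064 = -134088)
P = 34619 (P = 4 + (23*43)*35 = 4 + 989*35 = 4 + 34615 = 34619)
1/(y + P) = 1/(-134088 + 34619) = 1/(-99469) = -1/99469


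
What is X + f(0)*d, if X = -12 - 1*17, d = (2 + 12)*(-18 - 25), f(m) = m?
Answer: -29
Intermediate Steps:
d = -602 (d = 14*(-43) = -602)
X = -29 (X = -12 - 17 = -29)
X + f(0)*d = -29 + 0*(-602) = -29 + 0 = -29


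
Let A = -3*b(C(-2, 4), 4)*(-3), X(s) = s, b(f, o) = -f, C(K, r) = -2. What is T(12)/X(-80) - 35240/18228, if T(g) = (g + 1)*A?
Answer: -885569/182280 ≈ -4.8583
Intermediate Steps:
A = 18 (A = -(-3)*(-2)*(-3) = -3*2*(-3) = -6*(-3) = 18)
T(g) = 18 + 18*g (T(g) = (g + 1)*18 = (1 + g)*18 = 18 + 18*g)
T(12)/X(-80) - 35240/18228 = (18 + 18*12)/(-80) - 35240/18228 = (18 + 216)*(-1/80) - 35240*1/18228 = 234*(-1/80) - 8810/4557 = -117/40 - 8810/4557 = -885569/182280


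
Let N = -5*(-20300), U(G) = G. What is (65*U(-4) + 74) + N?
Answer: 101314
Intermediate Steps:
N = 101500
(65*U(-4) + 74) + N = (65*(-4) + 74) + 101500 = (-260 + 74) + 101500 = -186 + 101500 = 101314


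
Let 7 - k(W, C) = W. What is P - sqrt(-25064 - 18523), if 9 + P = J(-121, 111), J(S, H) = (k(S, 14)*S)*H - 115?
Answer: -1719292 - 3*I*sqrt(4843) ≈ -1.7193e+6 - 208.77*I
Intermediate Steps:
k(W, C) = 7 - W
J(S, H) = -115 + H*S*(7 - S) (J(S, H) = ((7 - S)*S)*H - 115 = (S*(7 - S))*H - 115 = H*S*(7 - S) - 115 = -115 + H*S*(7 - S))
P = -1719292 (P = -9 + (-115 - 1*111*(-121)*(-7 - 121)) = -9 + (-115 - 1*111*(-121)*(-128)) = -9 + (-115 - 1719168) = -9 - 1719283 = -1719292)
P - sqrt(-25064 - 18523) = -1719292 - sqrt(-25064 - 18523) = -1719292 - sqrt(-43587) = -1719292 - 3*I*sqrt(4843)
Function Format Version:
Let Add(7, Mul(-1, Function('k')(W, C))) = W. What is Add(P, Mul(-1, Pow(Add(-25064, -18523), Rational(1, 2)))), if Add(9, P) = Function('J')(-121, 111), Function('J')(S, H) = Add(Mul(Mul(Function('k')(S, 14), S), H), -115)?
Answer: Add(-1719292, Mul(-3, I, Pow(4843, Rational(1, 2)))) ≈ Add(-1.7193e+6, Mul(-208.77, I))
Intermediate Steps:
Function('k')(W, C) = Add(7, Mul(-1, W))
Function('J')(S, H) = Add(-115, Mul(H, S, Add(7, Mul(-1, S)))) (Function('J')(S, H) = Add(Mul(Mul(Add(7, Mul(-1, S)), S), H), -115) = Add(Mul(Mul(S, Add(7, Mul(-1, S))), H), -115) = Add(Mul(H, S, Add(7, Mul(-1, S))), -115) = Add(-115, Mul(H, S, Add(7, Mul(-1, S)))))
P = -1719292 (P = Add(-9, Add(-115, Mul(-1, 111, -121, Add(-7, -121)))) = Add(-9, Add(-115, Mul(-1, 111, -121, -128))) = Add(-9, Add(-115, -1719168)) = Add(-9, -1719283) = -1719292)
Add(P, Mul(-1, Pow(Add(-25064, -18523), Rational(1, 2)))) = Add(-1719292, Mul(-1, Pow(Add(-25064, -18523), Rational(1, 2)))) = Add(-1719292, Mul(-1, Pow(-43587, Rational(1, 2)))) = Add(-1719292, Mul(-1, Mul(3, I, Pow(4843, Rational(1, 2))))) = Add(-1719292, Mul(-3, I, Pow(4843, Rational(1, 2))))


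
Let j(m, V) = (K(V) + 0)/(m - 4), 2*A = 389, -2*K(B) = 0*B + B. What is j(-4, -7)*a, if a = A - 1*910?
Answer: 10017/32 ≈ 313.03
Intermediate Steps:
K(B) = -B/2 (K(B) = -(0*B + B)/2 = -(0 + B)/2 = -B/2)
A = 389/2 (A = (½)*389 = 389/2 ≈ 194.50)
j(m, V) = -V/(2*(-4 + m)) (j(m, V) = (-V/2 + 0)/(m - 4) = (-V/2)/(-4 + m) = -V/(2*(-4 + m)))
a = -1431/2 (a = 389/2 - 1*910 = 389/2 - 910 = -1431/2 ≈ -715.50)
j(-4, -7)*a = -1*(-7)/(-8 + 2*(-4))*(-1431/2) = -1*(-7)/(-8 - 8)*(-1431/2) = -1*(-7)/(-16)*(-1431/2) = -1*(-7)*(-1/16)*(-1431/2) = -7/16*(-1431/2) = 10017/32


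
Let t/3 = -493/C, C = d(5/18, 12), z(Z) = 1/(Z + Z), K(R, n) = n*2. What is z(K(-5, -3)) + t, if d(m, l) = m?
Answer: -319469/60 ≈ -5324.5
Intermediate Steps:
K(R, n) = 2*n
z(Z) = 1/(2*Z)
C = 5/18 ≈ 0.27778
t = -26622/5 (t = 3*(-493/5/18) = 3*(-493*18/5) = 3*(-8874/5) = -26622/5 ≈ -5324.4)
z(K(-5, -3)) + t = 1/(2*((2*(-3)))) - 26622/5 = (1/2)/(-6) - 26622/5 = (1/2)*(-1/6) - 26622/5 = -1/12 - 26622/5 = -319469/60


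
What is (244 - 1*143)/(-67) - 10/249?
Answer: -25819/16683 ≈ -1.5476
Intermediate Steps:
(244 - 1*143)/(-67) - 10/249 = (244 - 143)*(-1/67) - 10*1/249 = 101*(-1/67) - 10/249 = -101/67 - 10/249 = -25819/16683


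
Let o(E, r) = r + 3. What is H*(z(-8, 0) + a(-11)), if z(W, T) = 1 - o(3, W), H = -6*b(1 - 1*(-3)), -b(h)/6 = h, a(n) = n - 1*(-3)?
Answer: -288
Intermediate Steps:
a(n) = 3 + n (a(n) = n + 3 = 3 + n)
b(h) = -6*h
H = 144 (H = -(-36)*(1 - 1*(-3)) = -(-36)*(1 + 3) = -(-36)*4 = -6*(-24) = 144)
o(E, r) = 3 + r
z(W, T) = -2 - W (z(W, T) = 1 - (3 + W) = 1 + (-3 - W) = -2 - W)
H*(z(-8, 0) + a(-11)) = 144*((-2 - 1*(-8)) + (3 - 11)) = 144*((-2 + 8) - 8) = 144*(6 - 8) = 144*(-2) = -288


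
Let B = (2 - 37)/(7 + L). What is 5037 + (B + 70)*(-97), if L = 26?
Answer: -54454/33 ≈ -1650.1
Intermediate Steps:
B = -35/33 (B = (2 - 37)/(7 + 26) = -35/33 ≈ -1.0606)
5037 + (B + 70)*(-97) = 5037 + (-35/33 + 70)*(-97) = 5037 + (2275/33)*(-97) = 5037 - 220675/33 = -54454/33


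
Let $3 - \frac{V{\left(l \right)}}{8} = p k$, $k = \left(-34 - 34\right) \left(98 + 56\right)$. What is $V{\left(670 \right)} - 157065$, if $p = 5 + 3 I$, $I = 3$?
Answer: $1015823$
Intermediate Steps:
$k = -10472$ ($k = \left(-68\right) 154 = -10472$)
$p = 14$ ($p = 5 + 3 \cdot 3 = 5 + 9 = 14$)
$V{\left(l \right)} = 1172888$ ($V{\left(l \right)} = 24 - 8 \cdot 14 \left(-10472\right) = 24 - -1172864 = 24 + 1172864 = 1172888$)
$V{\left(670 \right)} - 157065 = 1172888 - 157065 = 1015823$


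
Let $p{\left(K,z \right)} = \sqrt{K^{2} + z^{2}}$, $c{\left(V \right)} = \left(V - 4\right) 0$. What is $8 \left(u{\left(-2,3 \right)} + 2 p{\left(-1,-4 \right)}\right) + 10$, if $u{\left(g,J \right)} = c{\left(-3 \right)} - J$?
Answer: $-14 + 16 \sqrt{17} \approx 51.97$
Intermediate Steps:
$c{\left(V \right)} = 0$ ($c{\left(V \right)} = \left(-4 + V\right) 0 = 0$)
$u{\left(g,J \right)} = - J$ ($u{\left(g,J \right)} = 0 - J = - J$)
$8 \left(u{\left(-2,3 \right)} + 2 p{\left(-1,-4 \right)}\right) + 10 = 8 \left(\left(-1\right) 3 + 2 \sqrt{\left(-1\right)^{2} + \left(-4\right)^{2}}\right) + 10 = 8 \left(-3 + 2 \sqrt{1 + 16}\right) + 10 = 8 \left(-3 + 2 \sqrt{17}\right) + 10 = \left(-24 + 16 \sqrt{17}\right) + 10 = -14 + 16 \sqrt{17}$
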